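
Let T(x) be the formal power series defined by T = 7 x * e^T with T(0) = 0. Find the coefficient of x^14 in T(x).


Apply the Lagrange inversion formula: if T = 7 x * phi(T) with phi(t) = e^t, then
[x^n] T = 7^n * (1/n) [t^(n-1)] phi(t)^n = 7^n * (1/n) [t^(n-1)] e^(n t) = 7^n * (1/n) * n^(n-1) / (n-1)! = 7^n * n^(n-1) / n!.
When c = 1 this is the Cayley count of rooted labeled trees on n vertices, divided by n!.
For n = 14: 7^14 * 14^13 / 14! = 678223072849 * 793714773254144/87178291200 = 5364274478655859603228/868725.

5364274478655859603228/868725


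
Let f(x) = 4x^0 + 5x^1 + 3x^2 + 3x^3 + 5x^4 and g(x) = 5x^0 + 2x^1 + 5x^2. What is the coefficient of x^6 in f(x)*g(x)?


Cauchy product at x^6:
5*5
= 25

25


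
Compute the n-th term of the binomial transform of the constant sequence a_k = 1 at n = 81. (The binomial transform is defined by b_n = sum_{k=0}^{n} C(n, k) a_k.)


With a_k = 1 for all k, b_n = sum_{k=0}^{n} C(n, k) = 2^n by the binomial theorem.
For n = 81: 2^81 = 2417851639229258349412352.

2417851639229258349412352


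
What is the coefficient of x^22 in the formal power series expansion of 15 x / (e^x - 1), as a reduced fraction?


The exponential generating function for Bernoulli numbers is
x / (e^x - 1) = sum_{k>=0} B_k x^k / k!.
So the coefficient of x^22 in 15 x / (e^x - 1) is 15 B_22 / 22!.
Computing: B_22 = 854513/138, 22! = 1124000727777607680000, giving
15 * 854513/138 / 1124000727777607680000 = 77683/940073335959453696000.

77683/940073335959453696000


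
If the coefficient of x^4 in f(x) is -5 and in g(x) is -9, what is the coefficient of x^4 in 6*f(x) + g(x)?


Scalar multiplication scales coefficients: 6 * -5 = -30.
Then add the g coefficient: -30 + -9
= -39

-39


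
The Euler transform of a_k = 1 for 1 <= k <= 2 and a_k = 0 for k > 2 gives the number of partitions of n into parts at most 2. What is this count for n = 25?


Partitions of 25 into parts at most 2:
Using generating function (1-x)^(-1)(1-x^2)^(-1),
the coefficient of x^25 = 13

13


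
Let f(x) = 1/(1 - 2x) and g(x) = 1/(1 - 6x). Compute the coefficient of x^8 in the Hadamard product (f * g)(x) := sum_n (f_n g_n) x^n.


f has coefficients f_k = 2^k and g has coefficients g_k = 6^k, so the Hadamard product has coefficient (f*g)_k = 2^k * 6^k = 12^k.
For k = 8: 12^8 = 429981696.

429981696


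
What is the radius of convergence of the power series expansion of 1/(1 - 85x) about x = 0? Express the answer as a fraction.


Expanding 1/(1 - 85x) = sum_{k>=0} 85^k x^k, the series converges when |85x| < 1, i.e., |x| < 1/85.
So the radius of convergence is 1/85 = 1/85.

1/85


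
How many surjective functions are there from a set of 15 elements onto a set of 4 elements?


By inclusion-exclusion on which target elements are missed, the number of surjections from an n-set onto a k-set is
surj(n, k) = sum_{j=0}^{k} (-1)^j C(k, j) (k - j)^n.
Equivalently surj(n, k) = k! * S(n, k), where S(n, k) is the Stirling number of the second kind.
For n = 15, k = 4:
S(15, 4) = 42355950, so
surj = 4! * 42355950 = 24 * 42355950 = 1016542800.

1016542800


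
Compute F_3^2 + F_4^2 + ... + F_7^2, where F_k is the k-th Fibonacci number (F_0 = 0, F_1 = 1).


There is a standard identity sum_{k=0}^{N} F_k^2 = F_N * F_{N+1} (proved inductively from the telescoping relation F_k^2 = F_k F_{k+1} - F_{k-1} F_k). Then
sum_{k=3}^{7} F_k^2 = F_7 F_8 - F_2 F_3.
Computing: F_7 = 13, F_8 = 21, F_2 = 1, F_3 = 2.
Sum = 13 * 21 - 1 * 2 = 271.

271


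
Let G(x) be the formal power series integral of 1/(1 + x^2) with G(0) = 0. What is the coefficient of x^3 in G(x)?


1/(1 + x^2) = sum_{j>=0} (-1)^j x^(2j). Integrating termwise with G(0) = 0:
G(x) = sum_{j>=0} (-1)^j x^(2j+1) / (2j+1) = arctan(x).
Only odd powers are nonzero. For x^3 write 3 = 2*1 + 1, giving
(-1)^1 / 3 = -1/3 = -1/3.

-1/3


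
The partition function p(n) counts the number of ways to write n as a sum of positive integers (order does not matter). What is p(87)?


Using the generating function prod_{k>=1} 1/(1-x^k), we compute p(87).
By dynamic programming over parts 1 through 87:
p(87) = 38887673

38887673


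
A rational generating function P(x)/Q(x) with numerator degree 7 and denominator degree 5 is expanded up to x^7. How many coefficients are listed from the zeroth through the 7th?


Expanding up to x^7 gives the coefficients for x^0, x^1, ..., x^7.
That is 7 + 1 = 8 coefficients in total.

8


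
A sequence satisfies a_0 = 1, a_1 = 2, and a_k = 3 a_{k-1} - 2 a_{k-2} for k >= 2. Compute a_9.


The characteristic equation is t^2 - 3 t + 2 = 0, with roots r_1 = 2 and r_2 = 1 (so c_1 = r_1 + r_2, c_2 = -r_1 r_2 as required).
One can use the closed form a_n = A r_1^n + B r_2^n, but direct iteration is more reliable:
a_0 = 1, a_1 = 2, a_2 = 4, a_3 = 8, a_4 = 16, a_5 = 32, a_6 = 64, a_7 = 128, a_8 = 256, a_9 = 512.
So a_9 = 512.

512


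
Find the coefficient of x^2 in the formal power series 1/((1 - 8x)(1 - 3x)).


By partial fractions or Cauchy convolution:
The coefficient equals sum_{k=0}^{2} 8^k * 3^(2-k).
= 97

97


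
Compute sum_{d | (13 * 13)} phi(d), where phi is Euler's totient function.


First, 13 * 13 = 169. One classical identity is sum_{d | n} phi(d) = n (each k in [1, n] has a unique gcd with n, and among the k's with gcd(k, n) = n/d there are phi(d) of them). So the sum equals 169. We also verify directly:
Divisors of 169: 1, 13, 169.
phi values: 1, 12, 156.
Sum = 169.

169


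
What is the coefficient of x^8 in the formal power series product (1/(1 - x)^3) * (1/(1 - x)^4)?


Combine the factors: (1/(1 - x)^3) * (1/(1 - x)^4) = 1/(1 - x)^7.
Then use 1/(1 - x)^r = sum_{k>=0} C(k + r - 1, r - 1) x^k with r = 7 and k = 8:
C(14, 6) = 3003.

3003


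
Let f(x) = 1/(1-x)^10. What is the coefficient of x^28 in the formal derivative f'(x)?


Differentiate: d/dx [ 1/(1-x)^r ] = r / (1-x)^(r+1).
Here r = 10, so f'(x) = 10 / (1-x)^11.
The expansion of 1/(1-x)^(r+1) has coefficient of x^n equal to C(n+r, r).
So the coefficient of x^28 in f'(x) is
10 * C(38, 10) = 10 * 472733756 = 4727337560

4727337560


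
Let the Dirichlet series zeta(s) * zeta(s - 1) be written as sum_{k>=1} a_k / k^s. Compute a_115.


Convolution gives a_k = sum_{d | k} d * 1 = sum_{d | k} d = sigma(k), the sum of positive divisors of k.
For k = 115, the divisors are 1, 5, 23, 115, so
sigma(115) = 1 + 5 + 23 + 115 = 144.

144


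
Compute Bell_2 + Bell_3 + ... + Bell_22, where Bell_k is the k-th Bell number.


Recall Bell_k counts set partitions of a k-set (with Bell_0 = 1 by convention).
Bell_2 through Bell_22: 2, 5, 15, 52, 203, 877, 4140, 21147, 115975, 678570, 4213597, 27644437, 190899322, 1382958545, 10480142147, 82864869804, 682076806159, 5832742205057, 51724158235372, 474869816156751, 4506715738447323
Sum = 2 + 5 + 15 + 52 + 203 + 877 + 4140 + 21147 + 115975 + 678570 + 4213597 + 27644437 + 190899322 + 1382958545 + 10480142147 + 82864869804 + 682076806159 + 5832742205057 + 51724158235372 + 474869816156751 + 4506715738447323 = 5039919483399500.

5039919483399500


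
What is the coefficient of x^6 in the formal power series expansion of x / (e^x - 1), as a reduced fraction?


The exponential generating function for Bernoulli numbers is
x / (e^x - 1) = sum_{k>=0} B_k x^k / k!.
So the coefficient of x^6 in x / (e^x - 1) is B_6 / 6!.
Computing: B_6 = 1/42, 6! = 720, giving
1/42 / 720 = 1/30240.

1/30240


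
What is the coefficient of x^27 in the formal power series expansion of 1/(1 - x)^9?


The negative binomial / multiset identity is
1/(1 - x)^r = sum_{k>=0} C(k + r - 1, r - 1) x^k.
Here r = 9 and k = 27, so the coefficient is
C(27 + 8, 8) = C(35, 8)
= 23535820

23535820


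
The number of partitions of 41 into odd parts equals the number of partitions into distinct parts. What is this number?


Computing partitions of 41 into odd parts (1, 3, 5, ...):
Using the generating function prod_{k>=0} 1/(1-x^(2k+1)),
the count is 1260

1260


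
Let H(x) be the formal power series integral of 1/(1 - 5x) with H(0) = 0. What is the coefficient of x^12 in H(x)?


1/(1 - 5x) = sum_{k>=0} 5^k x^k. Integrating termwise with H(0) = 0:
H(x) = sum_{k>=0} 5^k x^(k+1) / (k+1) = sum_{m>=1} 5^(m-1) x^m / m.
For m = 12: 5^11/12 = 48828125/12 = 48828125/12.

48828125/12


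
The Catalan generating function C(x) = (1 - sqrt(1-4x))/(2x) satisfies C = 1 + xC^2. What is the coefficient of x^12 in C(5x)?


Substituting x -> 5x scales the n-th coefficient by 5^n, so [x^12] C(5x) = 5^12 * C_12.
C_12 = C(2*12, 12)/(13) = 2704156/13 = 208012.
So 5^12 * 208012 = 244140625 * 208012 = 50784179687500.

50784179687500


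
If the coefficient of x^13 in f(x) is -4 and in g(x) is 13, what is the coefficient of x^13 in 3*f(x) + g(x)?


Scalar multiplication scales coefficients: 3 * -4 = -12.
Then add the g coefficient: -12 + 13
= 1

1


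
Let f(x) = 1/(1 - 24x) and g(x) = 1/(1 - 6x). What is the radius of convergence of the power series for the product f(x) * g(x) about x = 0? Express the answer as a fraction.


The radius of 1/(1 - 24x) is 1/24 (nearest singularity at x = 1/24), and the radius of 1/(1 - 6x) is 1/6.
The product f(x)*g(x) = 1/((1 - 24x)(1 - 6x)) has singularities at both 1/24 and 1/6, so its radius of convergence is the distance to the nearest one:
min(1/24, 1/6) = 1/24.

1/24


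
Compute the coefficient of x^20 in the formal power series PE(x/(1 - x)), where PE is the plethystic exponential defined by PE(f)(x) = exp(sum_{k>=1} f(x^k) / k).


For f(x) = x/(1 - x) we have
sum_{k>=1} f(x^k) / k = sum_{k>=1} (1/k) * x^k / (1 - x^k) = sum_{k, m >= 1} x^(k m) / k,
which after exponentiating simplifies to
PE(x/(1 - x)) = prod_{k>=1} 1 / (1 - x^k).
This is the generating function for the partition function p(n), so the coefficient of x^20 is p(20).
Computing p(20) by dynamic programming over parts 1, 2, ..., 20: p(20) = 627.

627


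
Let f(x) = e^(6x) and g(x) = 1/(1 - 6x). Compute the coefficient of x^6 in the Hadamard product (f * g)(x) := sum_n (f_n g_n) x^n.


Expanding: f_k = 6^k/k! (from e^(6x)) and g_k = 6^k (from 1/(1 - 6x)). So the Hadamard coefficient (f * g)_k = 6^k 6^k / k! = (36)^k / k!.
For k = 6: 36^6/6! = 2176782336/720 = 15116544/5.

15116544/5


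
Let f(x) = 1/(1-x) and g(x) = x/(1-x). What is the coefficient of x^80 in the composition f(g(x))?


First simplify the composition: f(g(x)) = 1/(1 - x/(1-x)) = (1-x)/((1-x) - x) = (1-x)/(1-2x).
Now extract the coefficient. Write (1-x)/(1-2x) = 1/(1-2x) - x/(1-2x).
The coefficient of x^n in 1/(1-2x) is 2^n, and in x/(1-2x) is 2^(n-1) (for n >= 1).
So the coefficient of x^80 is 2^80 - 2^79 = 1208925819614629174706176 - 604462909807314587353088 = 604462909807314587353088.

604462909807314587353088


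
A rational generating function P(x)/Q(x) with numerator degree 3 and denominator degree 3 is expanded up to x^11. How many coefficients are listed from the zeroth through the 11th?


Expanding up to x^11 gives the coefficients for x^0, x^1, ..., x^11.
That is 11 + 1 = 12 coefficients in total.

12


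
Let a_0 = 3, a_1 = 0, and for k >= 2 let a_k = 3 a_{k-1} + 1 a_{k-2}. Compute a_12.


Iterating the recurrence forward:
a_0 = 3
a_1 = 0
a_2 = 3*0 + 1*3 = 3
a_3 = 3*3 + 1*0 = 9
a_4 = 3*9 + 1*3 = 30
a_5 = 3*30 + 1*9 = 99
a_6 = 3*99 + 1*30 = 327
a_7 = 3*327 + 1*99 = 1080
a_8 = 3*1080 + 1*327 = 3567
a_9 = 3*3567 + 1*1080 = 11781
a_10 = 3*11781 + 1*3567 = 38910
a_11 = 3*38910 + 1*11781 = 128511
a_12 = 3*128511 + 1*38910 = 424443
So a_12 = 424443.

424443


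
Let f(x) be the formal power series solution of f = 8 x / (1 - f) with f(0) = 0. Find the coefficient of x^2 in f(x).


Apply Lagrange inversion: f = 8 x * phi(f) with phi(t) = 1/(1 - t), so
[x^n] f = 8^n * (1/n) [t^(n-1)] phi(t)^n = 8^n * (1/n) [t^(n-1)] (1 - t)^(-n) = 8^n * (1/n) C(2n - 2, n - 1) = 8^n * C_{n-1}.
For n = 2: C_1 = C(2, 1) / 2 = 2/2 = 1.
With the 8^2 = 64 factor, the coefficient is 64 * 1 = 64.

64


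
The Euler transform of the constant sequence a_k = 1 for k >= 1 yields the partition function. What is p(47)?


The Euler transform converts the sequence a_k = 1 into the number of integer partitions.
Using the recurrence or dynamic programming:
p(47) = 124754

124754


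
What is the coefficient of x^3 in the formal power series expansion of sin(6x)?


The Maclaurin series is sin(t) = sum_{k>=0} (-1)^k t^(2k+1) / (2k+1)!, so substituting t = 6x, only odd powers of x are nonzero, with coefficient of x^(2k+1) equal to (-1)^k 6^(2k+1) / (2k+1)!.
Write 3 = 2*1 + 1, giving the coefficient (-1)^1 * 6^3 / 3! = -216/6 = -36.

-36


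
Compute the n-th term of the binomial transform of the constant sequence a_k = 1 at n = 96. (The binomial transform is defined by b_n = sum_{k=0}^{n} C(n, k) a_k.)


With a_k = 1 for all k, b_n = sum_{k=0}^{n} C(n, k) = 2^n by the binomial theorem.
For n = 96: 2^96 = 79228162514264337593543950336.

79228162514264337593543950336


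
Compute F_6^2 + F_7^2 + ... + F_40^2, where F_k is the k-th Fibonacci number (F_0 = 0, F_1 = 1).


There is a standard identity sum_{k=0}^{N} F_k^2 = F_N * F_{N+1} (proved inductively from the telescoping relation F_k^2 = F_k F_{k+1} - F_{k-1} F_k). Then
sum_{k=6}^{40} F_k^2 = F_40 F_41 - F_5 F_6.
Computing: F_40 = 102334155, F_41 = 165580141, F_5 = 5, F_6 = 8.
Sum = 102334155 * 165580141 - 5 * 8 = 16944503814015815.

16944503814015815


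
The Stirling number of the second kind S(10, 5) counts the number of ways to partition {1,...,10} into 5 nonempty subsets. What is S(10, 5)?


Using the explicit formula S(n,k) = (1/k!) sum_{j=0}^{k} (-1)^(k-j) C(k,j) j^n:
S(10, 5) = 42525
Equivalently, S(n,k) is n! times the coefficient of x^n in the EGF (e^x - 1)^k / k!.

42525


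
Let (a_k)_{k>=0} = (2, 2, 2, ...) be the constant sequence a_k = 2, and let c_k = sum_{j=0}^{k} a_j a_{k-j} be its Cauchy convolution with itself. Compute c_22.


Since a_j = 2 for all j >= 0, the convolution sum becomes
c_k = sum_{j=0}^{k} 2 * 2 = 4 * (k + 1).
Equivalently, the generating function of (a_k) is 2/(1 - x) and its square is 4/(1 - x)^2 = sum_{k>=0} 4(k + 1) x^k.
For k = 22: 4 * 23 = 92.

92


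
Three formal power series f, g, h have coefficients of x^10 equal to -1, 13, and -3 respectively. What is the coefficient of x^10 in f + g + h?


Series addition is componentwise:
-1 + 13 + -3
= 9

9


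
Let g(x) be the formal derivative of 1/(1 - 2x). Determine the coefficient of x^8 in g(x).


Differentiate termwise: d/dx sum_{k>=0} 2^k x^k = sum_{k>=1} k 2^k x^(k-1) = sum_{j>=0} (j+1) 2^(j+1) x^j.
Equivalently, d/dx [1/(1 - 2x)] = 2/(1 - 2x)^2.
For j = 8: 9 * 2^9 = 9 * 512 = 4608.

4608


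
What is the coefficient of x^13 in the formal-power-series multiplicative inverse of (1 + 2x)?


The inverse is 1/(1 + 2x). Apply the geometric identity 1/(1 - y) = sum_{k>=0} y^k with y = -2x:
1/(1 + 2x) = sum_{k>=0} (-2)^k x^k.
So the coefficient of x^13 is (-2)^13 = -8192.

-8192


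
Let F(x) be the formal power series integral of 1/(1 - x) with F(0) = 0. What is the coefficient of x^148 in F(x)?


1/(1 - x) = sum_{k>=0} x^k. Integrating termwise and using F(0) = 0 gives
F(x) = sum_{k>=0} x^(k+1) / (k+1) = sum_{m>=1} x^m / m = -ln(1 - x).
So the coefficient of x^148 is 1/148 = 1/148.

1/148


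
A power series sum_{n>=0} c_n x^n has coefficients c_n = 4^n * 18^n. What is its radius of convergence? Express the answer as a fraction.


By the root test (Cauchy-Hadamard), the radius is R = 1 / limsup_n |c_n|^(1/n).
Here |c_n|^(1/n) = (4^n * 18^n)^(1/n) = 4 * 18 = 72 for all n.
So R = 1/72 = 1/72.

1/72


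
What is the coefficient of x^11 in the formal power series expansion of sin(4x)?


The Maclaurin series is sin(t) = sum_{k>=0} (-1)^k t^(2k+1) / (2k+1)!, so substituting t = 4x, only odd powers of x are nonzero, with coefficient of x^(2k+1) equal to (-1)^k 4^(2k+1) / (2k+1)!.
Write 11 = 2*5 + 1, giving the coefficient (-1)^5 * 4^11 / 11! = -4194304/39916800 = -16384/155925.

-16384/155925


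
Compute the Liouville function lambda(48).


The Liouville function is lambda(k) = (-1)^Omega(k), where Omega(k) counts the prime factors of k with multiplicity.
Factoring: 48 = 2 * 2 * 2 * 2 * 3, so Omega(48) = 5.
lambda(48) = (-1)^5 = -1.

-1


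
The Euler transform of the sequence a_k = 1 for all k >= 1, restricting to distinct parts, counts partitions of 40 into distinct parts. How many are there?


Partitions of 40 into distinct parts can be computed via generating function.
Product (1+x)(1+x^2)(1+x^3)...
The coefficient of x^40 = 1113

1113


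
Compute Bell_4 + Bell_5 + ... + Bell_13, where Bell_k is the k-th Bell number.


Recall Bell_k counts set partitions of a k-set (with Bell_0 = 1 by convention).
Bell_4 through Bell_13: 15, 52, 203, 877, 4140, 21147, 115975, 678570, 4213597, 27644437
Sum = 15 + 52 + 203 + 877 + 4140 + 21147 + 115975 + 678570 + 4213597 + 27644437 = 32679013.

32679013


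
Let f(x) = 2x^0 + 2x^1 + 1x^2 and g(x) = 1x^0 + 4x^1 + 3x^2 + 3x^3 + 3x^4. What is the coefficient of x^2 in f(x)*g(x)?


Cauchy product at x^2:
2*3 + 2*4 + 1*1
= 15

15


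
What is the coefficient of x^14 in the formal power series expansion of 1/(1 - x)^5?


The expansion 1/(1 - x)^r = sum_{k>=0} C(k + r - 1, r - 1) x^k follows from the multiset / negative-binomial theorem (or from repeated differentiation of the geometric series).
For r = 5 and k = 14:
C(18, 4) = 6402373705728000 / (24 * 87178291200) = 3060.

3060


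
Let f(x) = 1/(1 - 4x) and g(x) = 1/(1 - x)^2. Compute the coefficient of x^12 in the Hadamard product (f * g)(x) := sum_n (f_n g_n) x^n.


f has coefficients f_k = 4^k. For g = 1/(1 - x)^2 the coefficient is g_k = C(k + 1, 1) = k + 1. The Hadamard coefficient is (f * g)_k = 4^k * (k + 1).
For k = 12: 4^12 * 13 = 16777216 * 13 = 218103808.

218103808


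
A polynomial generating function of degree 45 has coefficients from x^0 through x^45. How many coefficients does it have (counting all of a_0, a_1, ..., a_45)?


A polynomial of degree 45 takes the form a_0 + a_1 x + ... + a_45 x^45.
The number of coefficients is 45 + 1 = 46.

46


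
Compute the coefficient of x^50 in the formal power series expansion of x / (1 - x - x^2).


Let f(x) = sum_{k>=0} a_k x^k. Multiplying f(x) * (1 - x - x^2) = x and matching coefficients gives a_0 = 0, a_1 = 1, and a_k = a_{k-1} + a_{k-2} for k >= 2. These are the Fibonacci numbers F_k.
Iterating from F_0 = 0, F_1 = 1:
F_0=0, F_1=1, F_2=1, F_3=2, F_4=3, F_5=5, F_6=8, F_7=13, F_8=21, F_9=34, ...
F_50 = 12586269025.

12586269025


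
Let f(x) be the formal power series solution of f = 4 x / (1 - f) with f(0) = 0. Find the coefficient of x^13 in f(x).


Apply Lagrange inversion: f = 4 x * phi(f) with phi(t) = 1/(1 - t), so
[x^n] f = 4^n * (1/n) [t^(n-1)] phi(t)^n = 4^n * (1/n) [t^(n-1)] (1 - t)^(-n) = 4^n * (1/n) C(2n - 2, n - 1) = 4^n * C_{n-1}.
For n = 13: C_12 = C(24, 12) / 13 = 2704156/13 = 208012.
With the 4^13 = 67108864 factor, the coefficient is 67108864 * 208012 = 13959449018368.

13959449018368


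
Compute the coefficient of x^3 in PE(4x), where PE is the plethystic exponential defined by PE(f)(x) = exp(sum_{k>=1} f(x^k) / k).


With f(x) = 4x, the exponent is sum_{k>=1} 4 x^k / k = 4 * (-ln(1 - x)). Exponentiating:
PE(4x) = exp(-4 ln(1 - x)) = 1/(1 - x)^4.
By the negative binomial expansion, [x^n] 1/(1 - x)^4 = C(n + 3, 3).
For n = 3: C(6, 3) = 20.

20


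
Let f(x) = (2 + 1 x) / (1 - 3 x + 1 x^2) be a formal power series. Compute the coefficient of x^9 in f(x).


Write f(x) = sum_{k>=0} a_k x^k. Multiplying both sides by 1 - 3 x + 1 x^2 gives
(1 - 3 x + 1 x^2) sum_{k>=0} a_k x^k = 2 + 1 x.
Matching coefficients:
 x^0: a_0 = 2
 x^1: a_1 - 3 a_0 = 1  =>  a_1 = 3*2 + 1 = 7
 x^k (k >= 2): a_k = 3 a_{k-1} - 1 a_{k-2}.
Iterating: a_2 = 19, a_3 = 50, a_4 = 131, a_5 = 343, a_6 = 898, a_7 = 2351, a_8 = 6155, a_9 = 16114.
So the coefficient of x^9 is 16114.

16114


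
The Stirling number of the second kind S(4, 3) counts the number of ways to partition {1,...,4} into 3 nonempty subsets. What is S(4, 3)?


Using the explicit formula S(n,k) = (1/k!) sum_{j=0}^{k} (-1)^(k-j) C(k,j) j^n:
S(4, 3) = 6
Equivalently, S(n,k) is n! times the coefficient of x^n in the EGF (e^x - 1)^k / k!.

6


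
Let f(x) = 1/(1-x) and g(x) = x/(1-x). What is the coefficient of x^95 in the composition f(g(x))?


First simplify the composition: f(g(x)) = 1/(1 - x/(1-x)) = (1-x)/((1-x) - x) = (1-x)/(1-2x).
Now extract the coefficient. Write (1-x)/(1-2x) = 1/(1-2x) - x/(1-2x).
The coefficient of x^n in 1/(1-2x) is 2^n, and in x/(1-2x) is 2^(n-1) (for n >= 1).
So the coefficient of x^95 is 2^95 - 2^94 = 39614081257132168796771975168 - 19807040628566084398385987584 = 19807040628566084398385987584.

19807040628566084398385987584


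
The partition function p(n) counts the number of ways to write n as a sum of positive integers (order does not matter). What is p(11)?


Using the generating function prod_{k>=1} 1/(1-x^k), we compute p(11).
By dynamic programming over parts 1 through 11:
p(11) = 56

56


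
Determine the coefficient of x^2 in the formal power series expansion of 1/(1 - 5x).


The geometric series identity gives 1/(1 - c x) = sum_{k>=0} c^k x^k, so the coefficient of x^k is c^k.
Here c = 5 and k = 2.
Computing: 5^2 = 25

25


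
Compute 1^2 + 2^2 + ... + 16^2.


This power sum has a closed form given by Faulhaber's formula
sum_{k=1}^{m} k^p = (1 / (p + 1)) * sum_{j=0}^{p} C(p + 1, j) B_j m^(p + 1 - j),
but for small m direct computation is fastest:
1 + 4 + 9 + 16 + 25 + 36 + 49 + 64 + 81 + 100 + 121 + 144 + 169 + 196 + 225 + 256 = 1496.

1496


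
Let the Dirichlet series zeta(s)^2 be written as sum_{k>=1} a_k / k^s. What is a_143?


The Dirichlet convolution of the constant function 1 with itself gives (1 * 1)(k) = sum_{d | k} 1 = d(k), the number of positive divisors of k.
Since zeta(s) = sum_{k>=1} 1/k^s, we have zeta(s)^2 = sum_{k>=1} d(k)/k^s, so a_k = d(k).
For k = 143: the divisors are 1, 11, 13, 143.
Count = 4.

4


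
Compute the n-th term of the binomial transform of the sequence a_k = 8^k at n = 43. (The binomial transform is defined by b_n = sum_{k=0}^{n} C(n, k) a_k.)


With a_k = 8^k, b_n = sum_{k=0}^{n} C(n, k) 8^k = (1 + 8)^n by the binomial theorem.
For n = 43: (1 + 8)^43 = 9^43 = 107752636643058178097424660240453423951129.

107752636643058178097424660240453423951129


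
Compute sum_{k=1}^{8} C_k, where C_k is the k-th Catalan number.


C_1 through C_8: 1, 2, 5, 14, 42, 132, 429, 1430
Sum = 1 + 2 + 5 + 14 + 42 + 132 + 429 + 1430
= 2055

2055


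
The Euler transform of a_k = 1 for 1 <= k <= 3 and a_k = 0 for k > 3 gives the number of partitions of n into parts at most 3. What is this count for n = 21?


Partitions of 21 into parts at most 3:
Using generating function (1-x)^(-1)(1-x^2)^(-1)(1-x^3)^(-1),
the coefficient of x^21 = 48

48


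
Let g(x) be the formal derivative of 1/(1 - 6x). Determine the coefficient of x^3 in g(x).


Differentiate termwise: d/dx sum_{k>=0} 6^k x^k = sum_{k>=1} k 6^k x^(k-1) = sum_{j>=0} (j+1) 6^(j+1) x^j.
Equivalently, d/dx [1/(1 - 6x)] = 6/(1 - 6x)^2.
For j = 3: 4 * 6^4 = 4 * 1296 = 5184.

5184


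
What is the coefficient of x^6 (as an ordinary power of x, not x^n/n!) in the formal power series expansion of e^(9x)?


The exponential series is e^y = sum_{k>=0} y^k / k!. Substituting y = 9x gives
e^(9x) = sum_{k>=0} 9^k x^k / k!.
So the coefficient of x^n is a^n/n! with a = 9, n = 6:
9^6 / 6! = 531441/720 = 59049/80

59049/80


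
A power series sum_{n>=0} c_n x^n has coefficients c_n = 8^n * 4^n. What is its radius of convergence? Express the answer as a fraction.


By the root test (Cauchy-Hadamard), the radius is R = 1 / limsup_n |c_n|^(1/n).
Here |c_n|^(1/n) = (8^n * 4^n)^(1/n) = 8 * 4 = 32 for all n.
So R = 1/32 = 1/32.

1/32


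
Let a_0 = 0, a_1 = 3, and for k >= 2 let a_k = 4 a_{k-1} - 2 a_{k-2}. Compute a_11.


Iterating the recurrence forward:
a_0 = 0
a_1 = 3
a_2 = 4*3 - 2*0 = 12
a_3 = 4*12 - 2*3 = 42
a_4 = 4*42 - 2*12 = 144
a_5 = 4*144 - 2*42 = 492
a_6 = 4*492 - 2*144 = 1680
a_7 = 4*1680 - 2*492 = 5736
a_8 = 4*5736 - 2*1680 = 19584
a_9 = 4*19584 - 2*5736 = 66864
a_10 = 4*66864 - 2*19584 = 228288
a_11 = 4*228288 - 2*66864 = 779424
So a_11 = 779424.

779424


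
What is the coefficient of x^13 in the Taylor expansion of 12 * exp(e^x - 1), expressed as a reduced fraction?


exp(e^x - 1) = sum_{k>=0} Bell_k x^k / k!, where Bell_k is the k-th Bell number.
So the coefficient of x^13 is 12 * Bell_13 / 13!.
Computing: Bell_13 = 27644437 and 13! = 6227020800, giving
12 * 27644437/6227020800 = 27644437/518918400.

27644437/518918400


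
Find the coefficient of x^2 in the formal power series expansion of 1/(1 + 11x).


Write 1/(1 + c x) = 1/(1 - (-c) x) and apply the geometric-series identity
1/(1 - y) = sum_{k>=0} y^k to get 1/(1 + c x) = sum_{k>=0} (-c)^k x^k.
So the coefficient of x^k is (-c)^k = (-1)^k * c^k.
Here c = 11 and k = 2:
(-11)^2 = 1 * 121 = 121

121


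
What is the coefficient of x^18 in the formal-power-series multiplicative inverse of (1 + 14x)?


The inverse is 1/(1 + 14x). Apply the geometric identity 1/(1 - y) = sum_{k>=0} y^k with y = -14x:
1/(1 + 14x) = sum_{k>=0} (-14)^k x^k.
So the coefficient of x^18 is (-14)^18 = 426878854210636742656.

426878854210636742656


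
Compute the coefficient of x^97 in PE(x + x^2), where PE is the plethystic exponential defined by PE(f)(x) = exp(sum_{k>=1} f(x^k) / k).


With f(x) = x + x^2, the exponent is sum_{k>=1} (x^k + x^(2k)) / k = -ln(1 - x) - ln(1 - x^2). Exponentiating:
PE(x + x^2) = 1 / ((1 - x)(1 - x^2)).
This is the generating function for partitions of n into parts of size 1 or 2. The number of 2's can be any j in 0..48, and the rest are 1's, so
[x^97] = floor(97/2) + 1 = 49.

49


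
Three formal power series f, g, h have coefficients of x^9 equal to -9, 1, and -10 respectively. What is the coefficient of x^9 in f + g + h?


Series addition is componentwise:
-9 + 1 + -10
= -18

-18


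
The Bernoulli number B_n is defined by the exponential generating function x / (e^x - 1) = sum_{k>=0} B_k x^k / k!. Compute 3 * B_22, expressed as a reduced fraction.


Bernoulli numbers can also be computed recursively via B_0 = 1 and sum_{j=0}^{m} C(m+1, j) B_j = 0 for m >= 1. Odd-index Bernoulli numbers vanish for k >= 3.
Computing B_22 = 854513/138, so 3 * B_22 = 3 * 854513/138 = 854513/46.

854513/46


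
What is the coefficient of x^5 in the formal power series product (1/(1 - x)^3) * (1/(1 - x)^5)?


Combine the factors: (1/(1 - x)^3) * (1/(1 - x)^5) = 1/(1 - x)^8.
Then use 1/(1 - x)^r = sum_{k>=0} C(k + r - 1, r - 1) x^k with r = 8 and k = 5:
C(12, 7) = 792.

792


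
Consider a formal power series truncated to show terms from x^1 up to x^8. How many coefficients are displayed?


From x^1 to x^8 inclusive, the count is 8 - 1 + 1 = 8.

8


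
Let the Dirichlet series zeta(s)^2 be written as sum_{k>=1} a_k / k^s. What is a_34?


The Dirichlet convolution of the constant function 1 with itself gives (1 * 1)(k) = sum_{d | k} 1 = d(k), the number of positive divisors of k.
Since zeta(s) = sum_{k>=1} 1/k^s, we have zeta(s)^2 = sum_{k>=1} d(k)/k^s, so a_k = d(k).
For k = 34: the divisors are 1, 2, 17, 34.
Count = 4.

4


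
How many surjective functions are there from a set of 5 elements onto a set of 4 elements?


By inclusion-exclusion on which target elements are missed, the number of surjections from an n-set onto a k-set is
surj(n, k) = sum_{j=0}^{k} (-1)^j C(k, j) (k - j)^n.
Equivalently surj(n, k) = k! * S(n, k), where S(n, k) is the Stirling number of the second kind.
For n = 5, k = 4:
S(5, 4) = 10, so
surj = 4! * 10 = 24 * 10 = 240.

240


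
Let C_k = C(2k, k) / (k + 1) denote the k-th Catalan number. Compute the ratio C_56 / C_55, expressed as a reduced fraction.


Using C_k = (2k)! / (k! (k+1)!), the ratio C_{k+1}/C_k simplifies to
C_{k+1}/C_k = [(2k+2)! / ((k+1)! (k+2)!)] * [k! (k+1)! / (2k)!]
 = (2k+2)(2k+1) / ((k+1)(k+2)) = 2(2k+1) / (k+2).
For k = 55: 2(2*55 + 1) / (55 + 2) = 222/57 = 74/19.

74/19


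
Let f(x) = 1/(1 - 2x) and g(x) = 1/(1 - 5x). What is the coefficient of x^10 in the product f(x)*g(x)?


The coefficient of x^n in f*g is the Cauchy product: sum_{k=0}^{n} a^k * b^(n-k).
With a=2, b=5, n=10:
sum_{k=0}^{10} 2^k * 5^(10-k)
= 16275359

16275359


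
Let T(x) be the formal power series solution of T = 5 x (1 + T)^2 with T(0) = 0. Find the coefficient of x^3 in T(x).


Apply the Lagrange inversion formula: if T = 5 x * phi(T) with phi(t) = (1 + t)^2, then [x^n] T = 5^n * (1/n) [t^(n-1)] phi(t)^n = 5^n * (1/n) [t^(n-1)] (1 + t)^(2n) = 5^n * (1/n) C(2n, n-1).
Using the identity C(2n, n-1) = C(2n, n) * n / (n+1), the unscaled factor equals C(2n, n) / (n+1) = C_n, the n-th Catalan number.
For n = 3: C_3 = C(6, 3) / 4 = 20/4 = 5.
With the 5^3 = 125 factor, the coefficient is 125 * 5 = 625.

625


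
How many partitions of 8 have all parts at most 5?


Using the generating function (1-x)^(-1)(1-x^2)^(-1)...(1-x^5)^(-1),
the coefficient of x^8 counts these restricted partitions.
Result = 18

18


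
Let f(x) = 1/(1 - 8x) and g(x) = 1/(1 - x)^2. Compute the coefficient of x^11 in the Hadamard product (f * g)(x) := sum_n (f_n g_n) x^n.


f has coefficients f_k = 8^k. For g = 1/(1 - x)^2 the coefficient is g_k = C(k + 1, 1) = k + 1. The Hadamard coefficient is (f * g)_k = 8^k * (k + 1).
For k = 11: 8^11 * 12 = 8589934592 * 12 = 103079215104.

103079215104


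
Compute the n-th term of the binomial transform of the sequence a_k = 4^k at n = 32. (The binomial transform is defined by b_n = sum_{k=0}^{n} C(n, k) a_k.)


With a_k = 4^k, b_n = sum_{k=0}^{n} C(n, k) 4^k = (1 + 4)^n by the binomial theorem.
For n = 32: (1 + 4)^32 = 5^32 = 23283064365386962890625.

23283064365386962890625


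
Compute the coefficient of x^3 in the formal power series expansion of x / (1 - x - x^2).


Let f(x) = sum_{k>=0} a_k x^k. Multiplying f(x) * (1 - x - x^2) = x and matching coefficients gives a_0 = 0, a_1 = 1, and a_k = a_{k-1} + a_{k-2} for k >= 2. These are the Fibonacci numbers F_k.
Iterating from F_0 = 0, F_1 = 1:
F_0=0, F_1=1, F_2=1, F_3=2
F_3 = 2.

2


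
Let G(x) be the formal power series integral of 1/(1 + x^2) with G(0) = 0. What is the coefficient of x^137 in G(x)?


1/(1 + x^2) = sum_{j>=0} (-1)^j x^(2j). Integrating termwise with G(0) = 0:
G(x) = sum_{j>=0} (-1)^j x^(2j+1) / (2j+1) = arctan(x).
Only odd powers are nonzero. For x^137 write 137 = 2*68 + 1, giving
(-1)^68 / 137 = 1/137 = 1/137.

1/137


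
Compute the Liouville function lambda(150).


The Liouville function is lambda(k) = (-1)^Omega(k), where Omega(k) counts the prime factors of k with multiplicity.
Factoring: 150 = 2 * 3 * 5 * 5, so Omega(150) = 4.
lambda(150) = (-1)^4 = 1.

1


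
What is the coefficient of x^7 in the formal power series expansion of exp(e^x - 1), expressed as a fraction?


exp(e^x - 1) is the exponential generating function for the Bell numbers Bell_k: exp(e^x - 1) = sum_{k>=0} Bell_k x^k / k!.
So the coefficient of x^7 in exp(e^x - 1) is Bell_7 / 7!.
Computing: Bell_7 = 877 and 7! = 5040, giving
877/5040 = 877/5040.

877/5040


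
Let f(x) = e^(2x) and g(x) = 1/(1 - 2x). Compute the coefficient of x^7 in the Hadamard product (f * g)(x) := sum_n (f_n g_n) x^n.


Expanding: f_k = 2^k/k! (from e^(2x)) and g_k = 2^k (from 1/(1 - 2x)). So the Hadamard coefficient (f * g)_k = 2^k 2^k / k! = (4)^k / k!.
For k = 7: 4^7/7! = 16384/5040 = 1024/315.

1024/315


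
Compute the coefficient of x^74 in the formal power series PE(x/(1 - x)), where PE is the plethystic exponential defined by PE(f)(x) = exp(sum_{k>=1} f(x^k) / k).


For f(x) = x/(1 - x) we have
sum_{k>=1} f(x^k) / k = sum_{k>=1} (1/k) * x^k / (1 - x^k) = sum_{k, m >= 1} x^(k m) / k,
which after exponentiating simplifies to
PE(x/(1 - x)) = prod_{k>=1} 1 / (1 - x^k).
This is the generating function for the partition function p(n), so the coefficient of x^74 is p(74).
Computing p(74) by dynamic programming over parts 1, 2, ..., 74: p(74) = 7089500.

7089500


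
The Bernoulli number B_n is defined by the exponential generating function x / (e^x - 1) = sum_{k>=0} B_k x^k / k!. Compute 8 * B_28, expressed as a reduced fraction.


Bernoulli numbers can also be computed recursively via B_0 = 1 and sum_{j=0}^{m} C(m+1, j) B_j = 0 for m >= 1. Odd-index Bernoulli numbers vanish for k >= 3.
Computing B_28 = -23749461029/870, so 8 * B_28 = 8 * -23749461029/870 = -94997844116/435.

-94997844116/435


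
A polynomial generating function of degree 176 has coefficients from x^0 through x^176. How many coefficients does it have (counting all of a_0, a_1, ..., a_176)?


A polynomial of degree 176 takes the form a_0 + a_1 x + ... + a_176 x^176.
The number of coefficients is 176 + 1 = 177.

177


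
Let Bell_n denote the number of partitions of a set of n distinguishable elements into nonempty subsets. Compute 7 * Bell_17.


Bell_17 can be computed from the Bell triangle or from Dobinski's identity Bell_n = (1/e) * sum_{k>=0} k^n / k!.
Computing Bell_17 = 82864869804.
Then 7 * 82864869804 = 580054088628.

580054088628


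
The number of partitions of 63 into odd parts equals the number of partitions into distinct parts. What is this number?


Computing partitions of 63 into odd parts (1, 3, 5, ...):
Using the generating function prod_{k>=0} 1/(1-x^(2k+1)),
the count is 14848

14848


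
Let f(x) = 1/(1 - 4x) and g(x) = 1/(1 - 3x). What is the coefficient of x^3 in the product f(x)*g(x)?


The coefficient of x^n in f*g is the Cauchy product: sum_{k=0}^{n} a^k * b^(n-k).
With a=4, b=3, n=3:
sum_{k=0}^{3} 4^k * 3^(3-k)
= 175

175


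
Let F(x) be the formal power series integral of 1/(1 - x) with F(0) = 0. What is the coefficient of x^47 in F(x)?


1/(1 - x) = sum_{k>=0} x^k. Integrating termwise and using F(0) = 0 gives
F(x) = sum_{k>=0} x^(k+1) / (k+1) = sum_{m>=1} x^m / m = -ln(1 - x).
So the coefficient of x^47 is 1/47 = 1/47.

1/47


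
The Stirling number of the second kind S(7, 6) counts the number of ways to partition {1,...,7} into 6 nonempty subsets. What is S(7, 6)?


Using the explicit formula S(n,k) = (1/k!) sum_{j=0}^{k} (-1)^(k-j) C(k,j) j^n:
S(7, 6) = 21
Equivalently, S(n,k) is n! times the coefficient of x^n in the EGF (e^x - 1)^k / k!.

21


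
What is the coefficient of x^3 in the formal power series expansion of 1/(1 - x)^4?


The expansion 1/(1 - x)^r = sum_{k>=0} C(k + r - 1, r - 1) x^k follows from the multiset / negative-binomial theorem (or from repeated differentiation of the geometric series).
For r = 4 and k = 3:
C(6, 3) = 720 / (6 * 6) = 20.

20


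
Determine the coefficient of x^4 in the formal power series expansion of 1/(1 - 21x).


The geometric series identity gives 1/(1 - c x) = sum_{k>=0} c^k x^k, so the coefficient of x^k is c^k.
Here c = 21 and k = 4.
Computing: 21^4 = 194481

194481


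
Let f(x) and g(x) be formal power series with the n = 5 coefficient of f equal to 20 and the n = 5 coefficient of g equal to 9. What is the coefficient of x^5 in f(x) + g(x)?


Addition of formal power series is termwise.
The coefficient of x^5 in f + g = 20 + 9
= 29

29


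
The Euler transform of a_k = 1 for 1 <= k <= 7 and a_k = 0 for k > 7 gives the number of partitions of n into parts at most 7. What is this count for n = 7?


Partitions of 7 into parts at most 7:
Using generating function (1-x)^(-1)(1-x^2)^(-1)...(1-x^7)^(-1),
the coefficient of x^7 = 15

15


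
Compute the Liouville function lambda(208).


The Liouville function is lambda(k) = (-1)^Omega(k), where Omega(k) counts the prime factors of k with multiplicity.
Factoring: 208 = 2 * 2 * 2 * 2 * 13, so Omega(208) = 5.
lambda(208) = (-1)^5 = -1.

-1


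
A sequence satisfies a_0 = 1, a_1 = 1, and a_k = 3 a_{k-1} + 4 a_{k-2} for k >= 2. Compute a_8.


The characteristic equation is t^2 - 3 t - 4 = 0, with roots r_1 = 4 and r_2 = -1 (so c_1 = r_1 + r_2, c_2 = -r_1 r_2 as required).
One can use the closed form a_n = A r_1^n + B r_2^n, but direct iteration is more reliable:
a_0 = 1, a_1 = 1, a_2 = 7, a_3 = 25, a_4 = 103, a_5 = 409, a_6 = 1639, a_7 = 6553, a_8 = 26215.
So a_8 = 26215.

26215


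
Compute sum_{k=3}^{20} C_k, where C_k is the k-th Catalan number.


C_3 through C_20: 5, 14, 42, 132, 429, 1430, 4862, 16796, 58786, 208012, 742900, 2674440, 9694845, 35357670, 129644790, 477638700, 1767263190, 6564120420
Sum = 5 + 14 + 42 + 132 + 429 + 1430 + 4862 + 16796 + 58786 + 208012 + 742900 + 2674440 + 9694845 + 35357670 + 129644790 + 477638700 + 1767263190 + 6564120420
= 8987427463

8987427463


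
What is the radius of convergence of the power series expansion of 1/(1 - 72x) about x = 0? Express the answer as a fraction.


Expanding 1/(1 - 72x) = sum_{k>=0} 72^k x^k, the series converges when |72x| < 1, i.e., |x| < 1/72.
So the radius of convergence is 1/72 = 1/72.

1/72


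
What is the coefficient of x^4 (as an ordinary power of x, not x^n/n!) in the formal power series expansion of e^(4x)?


The exponential series is e^y = sum_{k>=0} y^k / k!. Substituting y = 4x gives
e^(4x) = sum_{k>=0} 4^k x^k / k!.
So the coefficient of x^n is a^n/n! with a = 4, n = 4:
4^4 / 4! = 256/24 = 32/3

32/3


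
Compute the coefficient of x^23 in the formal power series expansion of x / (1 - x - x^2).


Let f(x) = sum_{k>=0} a_k x^k. Multiplying f(x) * (1 - x - x^2) = x and matching coefficients gives a_0 = 0, a_1 = 1, and a_k = a_{k-1} + a_{k-2} for k >= 2. These are the Fibonacci numbers F_k.
Iterating from F_0 = 0, F_1 = 1:
F_0=0, F_1=1, F_2=1, F_3=2, F_4=3, F_5=5, F_6=8, F_7=13, F_8=21, F_9=34, ...
F_23 = 28657.

28657


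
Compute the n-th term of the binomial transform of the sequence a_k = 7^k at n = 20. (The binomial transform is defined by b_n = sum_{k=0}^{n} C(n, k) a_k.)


With a_k = 7^k, b_n = sum_{k=0}^{n} C(n, k) 7^k = (1 + 7)^n by the binomial theorem.
For n = 20: (1 + 7)^20 = 8^20 = 1152921504606846976.

1152921504606846976


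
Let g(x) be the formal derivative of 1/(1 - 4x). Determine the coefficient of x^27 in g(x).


Differentiate termwise: d/dx sum_{k>=0} 4^k x^k = sum_{k>=1} k 4^k x^(k-1) = sum_{j>=0} (j+1) 4^(j+1) x^j.
Equivalently, d/dx [1/(1 - 4x)] = 4/(1 - 4x)^2.
For j = 27: 28 * 4^28 = 28 * 72057594037927936 = 2017612633061982208.

2017612633061982208


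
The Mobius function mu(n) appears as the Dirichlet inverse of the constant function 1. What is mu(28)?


28 has a squared prime factor, so mu(28) = 0.
Factorization reveals a repeated prime.

0


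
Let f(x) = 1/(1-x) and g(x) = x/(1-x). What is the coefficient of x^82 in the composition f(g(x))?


First simplify the composition: f(g(x)) = 1/(1 - x/(1-x)) = (1-x)/((1-x) - x) = (1-x)/(1-2x).
Now extract the coefficient. Write (1-x)/(1-2x) = 1/(1-2x) - x/(1-2x).
The coefficient of x^n in 1/(1-2x) is 2^n, and in x/(1-2x) is 2^(n-1) (for n >= 1).
So the coefficient of x^82 is 2^82 - 2^81 = 4835703278458516698824704 - 2417851639229258349412352 = 2417851639229258349412352.

2417851639229258349412352


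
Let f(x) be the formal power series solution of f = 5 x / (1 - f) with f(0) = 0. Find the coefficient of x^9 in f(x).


Apply Lagrange inversion: f = 5 x * phi(f) with phi(t) = 1/(1 - t), so
[x^n] f = 5^n * (1/n) [t^(n-1)] phi(t)^n = 5^n * (1/n) [t^(n-1)] (1 - t)^(-n) = 5^n * (1/n) C(2n - 2, n - 1) = 5^n * C_{n-1}.
For n = 9: C_8 = C(16, 8) / 9 = 12870/9 = 1430.
With the 5^9 = 1953125 factor, the coefficient is 1953125 * 1430 = 2792968750.

2792968750


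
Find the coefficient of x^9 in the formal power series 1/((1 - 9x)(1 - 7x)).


By partial fractions or Cauchy convolution:
The coefficient equals sum_{k=0}^{9} 9^k * 7^(9-k).
= 1602154576

1602154576


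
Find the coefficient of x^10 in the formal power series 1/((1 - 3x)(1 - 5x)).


By partial fractions or Cauchy convolution:
The coefficient equals sum_{k=0}^{10} 3^k * 5^(10-k).
= 24325489

24325489
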